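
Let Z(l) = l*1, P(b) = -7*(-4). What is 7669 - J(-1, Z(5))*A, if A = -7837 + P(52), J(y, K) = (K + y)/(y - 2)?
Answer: -2743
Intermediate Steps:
P(b) = 28
Z(l) = l
J(y, K) = (K + y)/(-2 + y)
A = -7809 (A = -7837 + 28 = -7809)
7669 - J(-1, Z(5))*A = 7669 - (5 - 1)/(-2 - 1)*(-7809) = 7669 - 4/(-3)*(-7809) = 7669 - (-⅓*4)*(-7809) = 7669 - (-4)*(-7809)/3 = 7669 - 1*10412 = 7669 - 10412 = -2743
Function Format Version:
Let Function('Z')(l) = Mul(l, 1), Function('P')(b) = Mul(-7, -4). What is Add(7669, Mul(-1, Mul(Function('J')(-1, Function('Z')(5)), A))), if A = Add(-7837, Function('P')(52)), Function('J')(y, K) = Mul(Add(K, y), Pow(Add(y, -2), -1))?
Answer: -2743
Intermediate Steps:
Function('P')(b) = 28
Function('Z')(l) = l
Function('J')(y, K) = Mul(Pow(Add(-2, y), -1), Add(K, y)) (Function('J')(y, K) = Mul(Add(K, y), Pow(Add(-2, y), -1)) = Mul(Pow(Add(-2, y), -1), Add(K, y)))
A = -7809 (A = Add(-7837, 28) = -7809)
Add(7669, Mul(-1, Mul(Function('J')(-1, Function('Z')(5)), A))) = Add(7669, Mul(-1, Mul(Mul(Pow(Add(-2, -1), -1), Add(5, -1)), -7809))) = Add(7669, Mul(-1, Mul(Mul(Pow(-3, -1), 4), -7809))) = Add(7669, Mul(-1, Mul(Mul(Rational(-1, 3), 4), -7809))) = Add(7669, Mul(-1, Mul(Rational(-4, 3), -7809))) = Add(7669, Mul(-1, 10412)) = Add(7669, -10412) = -2743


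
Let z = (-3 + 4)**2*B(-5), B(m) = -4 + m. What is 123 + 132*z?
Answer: -1065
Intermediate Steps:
z = -9 (z = (-3 + 4)**2*(-4 - 5) = 1**2*(-9) = 1*(-9) = -9)
123 + 132*z = 123 + 132*(-9) = 123 - 1188 = -1065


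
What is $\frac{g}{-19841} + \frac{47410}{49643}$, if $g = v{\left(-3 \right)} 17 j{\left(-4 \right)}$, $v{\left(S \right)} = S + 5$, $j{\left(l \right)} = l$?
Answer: $\frac{86128478}{89542433} \approx 0.96187$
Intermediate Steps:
$v{\left(S \right)} = 5 + S$
$g = -136$ ($g = \left(5 - 3\right) 17 \left(-4\right) = 2 \cdot 17 \left(-4\right) = 34 \left(-4\right) = -136$)
$\frac{g}{-19841} + \frac{47410}{49643} = - \frac{136}{-19841} + \frac{47410}{49643} = \left(-136\right) \left(- \frac{1}{19841}\right) + 47410 \cdot \frac{1}{49643} = \frac{136}{19841} + \frac{4310}{4513} = \frac{86128478}{89542433}$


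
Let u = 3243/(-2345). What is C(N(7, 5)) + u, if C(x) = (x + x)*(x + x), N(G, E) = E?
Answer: 231257/2345 ≈ 98.617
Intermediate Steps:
u = -3243/2345 (u = 3243*(-1/2345) = -3243/2345 ≈ -1.3829)
C(x) = 4*x² (C(x) = (2*x)*(2*x) = 4*x²)
C(N(7, 5)) + u = 4*5² - 3243/2345 = 4*25 - 3243/2345 = 100 - 3243/2345 = 231257/2345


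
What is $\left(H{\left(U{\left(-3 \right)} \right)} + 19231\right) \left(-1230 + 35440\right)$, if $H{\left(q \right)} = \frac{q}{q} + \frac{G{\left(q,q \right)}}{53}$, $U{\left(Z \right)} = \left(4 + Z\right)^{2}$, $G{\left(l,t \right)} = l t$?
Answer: $\frac{34870150370}{53} \approx 6.5793 \cdot 10^{8}$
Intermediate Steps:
$H{\left(q \right)} = 1 + \frac{q^{2}}{53}$ ($H{\left(q \right)} = \frac{q}{q} + \frac{q q}{53} = 1 + q^{2} \cdot \frac{1}{53} = 1 + \frac{q^{2}}{53}$)
$\left(H{\left(U{\left(-3 \right)} \right)} + 19231\right) \left(-1230 + 35440\right) = \left(\left(1 + \frac{\left(\left(4 - 3\right)^{2}\right)^{2}}{53}\right) + 19231\right) \left(-1230 + 35440\right) = \left(\left(1 + \frac{\left(1^{2}\right)^{2}}{53}\right) + 19231\right) 34210 = \left(\left(1 + \frac{1^{2}}{53}\right) + 19231\right) 34210 = \left(\left(1 + \frac{1}{53} \cdot 1\right) + 19231\right) 34210 = \left(\left(1 + \frac{1}{53}\right) + 19231\right) 34210 = \left(\frac{54}{53} + 19231\right) 34210 = \frac{1019297}{53} \cdot 34210 = \frac{34870150370}{53}$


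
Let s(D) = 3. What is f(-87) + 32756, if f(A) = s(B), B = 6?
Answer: 32759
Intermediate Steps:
f(A) = 3
f(-87) + 32756 = 3 + 32756 = 32759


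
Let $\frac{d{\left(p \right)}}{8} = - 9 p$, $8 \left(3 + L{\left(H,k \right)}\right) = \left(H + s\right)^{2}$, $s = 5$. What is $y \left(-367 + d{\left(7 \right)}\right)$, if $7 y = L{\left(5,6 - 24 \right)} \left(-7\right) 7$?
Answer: $\frac{115843}{2} \approx 57922.0$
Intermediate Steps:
$L{\left(H,k \right)} = -3 + \frac{\left(5 + H\right)^{2}}{8}$ ($L{\left(H,k \right)} = -3 + \frac{\left(H + 5\right)^{2}}{8} = -3 + \frac{\left(5 + H\right)^{2}}{8}$)
$d{\left(p \right)} = - 72 p$ ($d{\left(p \right)} = 8 \left(- 9 p\right) = - 72 p$)
$y = - \frac{133}{2}$ ($y = \frac{\left(-3 + \frac{\left(5 + 5\right)^{2}}{8}\right) \left(-7\right) 7}{7} = \frac{\left(-3 + \frac{10^{2}}{8}\right) \left(-7\right) 7}{7} = \frac{\left(-3 + \frac{1}{8} \cdot 100\right) \left(-7\right) 7}{7} = \frac{\left(-3 + \frac{25}{2}\right) \left(-7\right) 7}{7} = \frac{\frac{19}{2} \left(-7\right) 7}{7} = \frac{\left(- \frac{133}{2}\right) 7}{7} = \frac{1}{7} \left(- \frac{931}{2}\right) = - \frac{133}{2} \approx -66.5$)
$y \left(-367 + d{\left(7 \right)}\right) = - \frac{133 \left(-367 - 504\right)}{2} = \left(- \frac{133}{2}\right) \left(-871\right) = \frac{115843}{2}$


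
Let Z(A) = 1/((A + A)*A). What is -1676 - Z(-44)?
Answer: -6489473/3872 ≈ -1676.0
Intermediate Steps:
Z(A) = 1/(2*A²) (Z(A) = 1/(((2*A))*A) = (1/(2*A))/A = 1/(2*A²))
-1676 - Z(-44) = -1676 - 1/(2*(-44)²) = -1676 - 1/(2*1936) = -1676 - 1*1/3872 = -1676 - 1/3872 = -6489473/3872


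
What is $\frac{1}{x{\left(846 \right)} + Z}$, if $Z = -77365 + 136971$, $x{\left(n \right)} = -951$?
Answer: $\frac{1}{58655} \approx 1.7049 \cdot 10^{-5}$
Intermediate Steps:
$Z = 59606$
$\frac{1}{x{\left(846 \right)} + Z} = \frac{1}{-951 + 59606} = \frac{1}{58655}$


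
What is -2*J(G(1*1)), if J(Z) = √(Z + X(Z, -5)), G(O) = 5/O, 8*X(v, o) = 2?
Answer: -√21 ≈ -4.5826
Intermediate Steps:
X(v, o) = ¼ (X(v, o) = (⅛)*2 = ¼)
J(Z) = √(¼ + Z) (J(Z) = √(Z + ¼) = √(¼ + Z))
-2*J(G(1*1)) = -√(1 + 4*(5/((1*1)))) = -√(1 + 4*(5/1)) = -√(1 + 4*(5*1)) = -√(1 + 4*5) = -√(1 + 20) = -√21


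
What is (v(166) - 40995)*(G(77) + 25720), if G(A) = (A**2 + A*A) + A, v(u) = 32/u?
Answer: -128123735695/83 ≈ -1.5437e+9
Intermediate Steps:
G(A) = A + 2*A**2 (G(A) = (A**2 + A**2) + A = 2*A**2 + A = A + 2*A**2)
(v(166) - 40995)*(G(77) + 25720) = (32/166 - 40995)*(77*(1 + 2*77) + 25720) = (32*(1/166) - 40995)*(77*(1 + 154) + 25720) = (16/83 - 40995)*(77*155 + 25720) = -3402569*(11935 + 25720)/83 = -3402569/83*37655 = -128123735695/83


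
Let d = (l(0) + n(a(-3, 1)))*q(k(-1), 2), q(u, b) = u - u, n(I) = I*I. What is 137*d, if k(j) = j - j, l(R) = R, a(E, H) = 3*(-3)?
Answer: 0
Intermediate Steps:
a(E, H) = -9
n(I) = I²
k(j) = 0
q(u, b) = 0
d = 0 (d = (0 + (-9)²)*0 = (0 + 81)*0 = 81*0 = 0)
137*d = 137*0 = 0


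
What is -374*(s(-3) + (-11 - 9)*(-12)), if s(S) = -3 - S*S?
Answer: -85272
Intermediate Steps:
s(S) = -3 - S²
-374*(s(-3) + (-11 - 9)*(-12)) = -374*((-3 - 1*(-3)²) + (-11 - 9)*(-12)) = -374*((-3 - 1*9) - 20*(-12)) = -374*((-3 - 9) + 240) = -374*(-12 + 240) = -374*228 = -85272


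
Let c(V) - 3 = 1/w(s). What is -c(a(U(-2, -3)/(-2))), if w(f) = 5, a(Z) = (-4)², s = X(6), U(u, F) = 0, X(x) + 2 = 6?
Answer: -16/5 ≈ -3.2000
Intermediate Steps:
X(x) = 4 (X(x) = -2 + 6 = 4)
s = 4
a(Z) = 16
c(V) = 16/5 (c(V) = 3 + 1/5 = 3 + ⅕ = 16/5)
-c(a(U(-2, -3)/(-2))) = -1*16/5 = -16/5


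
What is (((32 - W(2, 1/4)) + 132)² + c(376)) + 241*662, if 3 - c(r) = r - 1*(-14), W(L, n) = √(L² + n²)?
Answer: 2976881/16 - 82*√65 ≈ 1.8539e+5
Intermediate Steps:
c(r) = -11 - r (c(r) = 3 - (r - 1*(-14)) = 3 - (r + 14) = 3 - (14 + r) = 3 + (-14 - r) = -11 - r)
(((32 - W(2, 1/4)) + 132)² + c(376)) + 241*662 = (((32 - √(2² + (1/4)²)) + 132)² + (-11 - 1*376)) + 241*662 = (((32 - √(4 + (¼)²)) + 132)² + (-11 - 376)) + 159542 = (((32 - √(4 + 1/16)) + 132)² - 387) + 159542 = (((32 - √(65/16)) + 132)² - 387) + 159542 = (((32 - √65/4) + 132)² - 387) + 159542 = ((164 - √65/4)² - 387) + 159542 = (-387 + (164 - √65/4)²) + 159542 = 159155 + (164 - √65/4)²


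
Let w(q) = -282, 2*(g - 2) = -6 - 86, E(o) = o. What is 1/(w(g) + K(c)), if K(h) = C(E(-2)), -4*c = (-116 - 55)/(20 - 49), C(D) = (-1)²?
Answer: -1/281 ≈ -0.0035587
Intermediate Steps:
C(D) = 1
c = -171/116 (c = -(-116 - 55)/(4*(20 - 49)) = -(-171)/(4*(-29)) = -(-171)*(-1)/(4*29) = -¼*171/29 = -171/116 ≈ -1.4741)
K(h) = 1
g = -44 (g = 2 + (-6 - 86)/2 = 2 + (½)*(-92) = 2 - 46 = -44)
1/(w(g) + K(c)) = 1/(-282 + 1) = 1/(-281) = -1/281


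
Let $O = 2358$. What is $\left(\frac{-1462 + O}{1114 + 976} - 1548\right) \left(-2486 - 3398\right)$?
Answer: $\frac{9515675408}{1045} \approx 9.1059 \cdot 10^{6}$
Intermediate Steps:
$\left(\frac{-1462 + O}{1114 + 976} - 1548\right) \left(-2486 - 3398\right) = \left(\frac{-1462 + 2358}{1114 + 976} - 1548\right) \left(-2486 - 3398\right) = \left(\frac{896}{2090} - 1548\right) \left(-5884\right) = \left(896 \cdot \frac{1}{2090} - 1548\right) \left(-5884\right) = \left(\frac{448}{1045} - 1548\right) \left(-5884\right) = \left(- \frac{1617212}{1045}\right) \left(-5884\right) = \frac{9515675408}{1045}$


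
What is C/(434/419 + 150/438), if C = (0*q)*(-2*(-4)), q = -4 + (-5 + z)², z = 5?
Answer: 0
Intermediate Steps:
q = -4 (q = -4 + (-5 + 5)² = -4 + 0² = -4 + 0 = -4)
C = 0 (C = (0*(-4))*(-2*(-4)) = 0*8 = 0)
C/(434/419 + 150/438) = 0/(434/419 + 150/438) = 0/(434*(1/419) + 150*(1/438)) = 0/(434/419 + 25/73) = 0/(42157/30587) = 0*(30587/42157) = 0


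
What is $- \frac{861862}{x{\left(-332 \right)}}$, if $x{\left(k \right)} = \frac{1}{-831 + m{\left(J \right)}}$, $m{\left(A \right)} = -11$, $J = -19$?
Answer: $725687804$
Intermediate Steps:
$x{\left(k \right)} = - \frac{1}{842}$ ($x{\left(k \right)} = \frac{1}{-831 - 11} = \frac{1}{-842} = - \frac{1}{842}$)
$- \frac{861862}{x{\left(-332 \right)}} = - \frac{861862}{- \frac{1}{842}} = \left(-861862\right) \left(-842\right) = 725687804$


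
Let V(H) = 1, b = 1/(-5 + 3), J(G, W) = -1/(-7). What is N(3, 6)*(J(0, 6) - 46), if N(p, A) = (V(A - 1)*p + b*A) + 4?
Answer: -1284/7 ≈ -183.43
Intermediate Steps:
J(G, W) = ⅐ (J(G, W) = -1*(-⅐) = ⅐)
b = -½ (b = 1/(-2) = -½ ≈ -0.50000)
N(p, A) = 4 + p - A/2 (N(p, A) = (1*p - A/2) + 4 = (p - A/2) + 4 = 4 + p - A/2)
N(3, 6)*(J(0, 6) - 46) = (4 + 3 - ½*6)*(⅐ - 46) = (4 + 3 - 3)*(-321/7) = 4*(-321/7) = -1284/7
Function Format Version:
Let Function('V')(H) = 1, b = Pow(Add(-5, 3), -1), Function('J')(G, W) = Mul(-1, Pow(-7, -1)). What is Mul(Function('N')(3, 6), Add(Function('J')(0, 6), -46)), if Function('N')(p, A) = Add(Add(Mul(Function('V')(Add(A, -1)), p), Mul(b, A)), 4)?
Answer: Rational(-1284, 7) ≈ -183.43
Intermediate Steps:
Function('J')(G, W) = Rational(1, 7) (Function('J')(G, W) = Mul(-1, Rational(-1, 7)) = Rational(1, 7))
b = Rational(-1, 2) (b = Pow(-2, -1) = Rational(-1, 2) ≈ -0.50000)
Function('N')(p, A) = Add(4, p, Mul(Rational(-1, 2), A)) (Function('N')(p, A) = Add(Add(Mul(1, p), Mul(Rational(-1, 2), A)), 4) = Add(Add(p, Mul(Rational(-1, 2), A)), 4) = Add(4, p, Mul(Rational(-1, 2), A)))
Mul(Function('N')(3, 6), Add(Function('J')(0, 6), -46)) = Mul(Add(4, 3, Mul(Rational(-1, 2), 6)), Add(Rational(1, 7), -46)) = Mul(Add(4, 3, -3), Rational(-321, 7)) = Mul(4, Rational(-321, 7)) = Rational(-1284, 7)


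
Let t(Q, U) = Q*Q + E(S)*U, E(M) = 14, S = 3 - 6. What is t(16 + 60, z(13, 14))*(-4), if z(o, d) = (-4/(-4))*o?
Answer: -23832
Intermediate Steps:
S = -3
z(o, d) = o (z(o, d) = (-4*(-1/4))*o = 1*o = o)
t(Q, U) = Q**2 + 14*U (t(Q, U) = Q*Q + 14*U = Q**2 + 14*U)
t(16 + 60, z(13, 14))*(-4) = ((16 + 60)**2 + 14*13)*(-4) = (76**2 + 182)*(-4) = (5776 + 182)*(-4) = 5958*(-4) = -23832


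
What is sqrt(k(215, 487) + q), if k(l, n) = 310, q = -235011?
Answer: I*sqrt(234701) ≈ 484.46*I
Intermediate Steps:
sqrt(k(215, 487) + q) = sqrt(310 - 235011) = sqrt(-234701) = I*sqrt(234701)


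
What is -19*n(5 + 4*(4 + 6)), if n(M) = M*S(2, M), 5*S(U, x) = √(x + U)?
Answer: -171*√47 ≈ -1172.3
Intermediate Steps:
S(U, x) = √(U + x)/5 (S(U, x) = √(x + U)/5 = √(U + x)/5)
n(M) = M*√(2 + M)/5 (n(M) = M*(√(2 + M)/5) = M*√(2 + M)/5)
-19*n(5 + 4*(4 + 6)) = -19*(5 + 4*(4 + 6))*√(2 + (5 + 4*(4 + 6)))/5 = -19*(5 + 4*10)*√(2 + (5 + 4*10))/5 = -19*(5 + 40)*√(2 + (5 + 40))/5 = -19*45*√(2 + 45)/5 = -19*45*√47/5 = -171*√47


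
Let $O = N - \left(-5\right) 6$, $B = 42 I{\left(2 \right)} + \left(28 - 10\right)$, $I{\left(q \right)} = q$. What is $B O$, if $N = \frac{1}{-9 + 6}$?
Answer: $3026$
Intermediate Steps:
$N = - \frac{1}{3}$ ($N = \frac{1}{-3} = - \frac{1}{3} \approx -0.33333$)
$B = 102$ ($B = 42 \cdot 2 + \left(28 - 10\right) = 84 + 18 = 102$)
$O = \frac{89}{3}$ ($O = - \frac{1}{3} - \left(-5\right) 6 = - \frac{1}{3} - -30 = - \frac{1}{3} + 30 = \frac{89}{3} \approx 29.667$)
$B O = 102 \cdot \frac{89}{3} = 3026$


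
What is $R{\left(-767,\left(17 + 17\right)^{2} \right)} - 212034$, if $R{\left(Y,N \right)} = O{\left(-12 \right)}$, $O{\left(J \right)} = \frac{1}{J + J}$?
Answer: $- \frac{5088817}{24} \approx -2.1203 \cdot 10^{5}$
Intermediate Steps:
$O{\left(J \right)} = \frac{1}{2 J}$
$R{\left(Y,N \right)} = - \frac{1}{24}$ ($R{\left(Y,N \right)} = \frac{1}{2 \left(-12\right)} = \frac{1}{2} \left(- \frac{1}{12}\right) = - \frac{1}{24}$)
$R{\left(-767,\left(17 + 17\right)^{2} \right)} - 212034 = - \frac{1}{24} - 212034 = - \frac{5088817}{24}$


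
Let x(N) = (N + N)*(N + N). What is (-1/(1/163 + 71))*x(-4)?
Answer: -5216/5787 ≈ -0.90133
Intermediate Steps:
x(N) = 4*N² (x(N) = (2*N)*(2*N) = 4*N²)
(-1/(1/163 + 71))*x(-4) = (-1/(1/163 + 71))*(4*(-4)²) = (-1/(1/163 + 71))*(4*16) = -1/11574/163*64 = -1*163/11574*64 = -163/11574*64 = -5216/5787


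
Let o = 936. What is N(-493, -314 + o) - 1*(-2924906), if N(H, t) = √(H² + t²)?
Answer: 2924906 + √629933 ≈ 2.9257e+6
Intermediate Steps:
N(-493, -314 + o) - 1*(-2924906) = √((-493)² + (-314 + 936)²) - 1*(-2924906) = √(243049 + 622²) + 2924906 = √(243049 + 386884) + 2924906 = √629933 + 2924906 = 2924906 + √629933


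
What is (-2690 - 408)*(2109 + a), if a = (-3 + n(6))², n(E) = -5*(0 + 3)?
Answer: -7537434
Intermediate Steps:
n(E) = -15 (n(E) = -5*3 = -15)
a = 324 (a = (-3 - 15)² = (-18)² = 324)
(-2690 - 408)*(2109 + a) = (-2690 - 408)*(2109 + 324) = -3098*2433 = -7537434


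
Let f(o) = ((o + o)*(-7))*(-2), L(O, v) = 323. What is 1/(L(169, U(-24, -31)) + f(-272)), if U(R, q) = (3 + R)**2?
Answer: -1/7293 ≈ -0.00013712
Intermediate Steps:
f(o) = 28*o (f(o) = ((2*o)*(-7))*(-2) = -14*o*(-2) = 28*o)
1/(L(169, U(-24, -31)) + f(-272)) = 1/(323 + 28*(-272)) = 1/(323 - 7616) = 1/(-7293) = -1/7293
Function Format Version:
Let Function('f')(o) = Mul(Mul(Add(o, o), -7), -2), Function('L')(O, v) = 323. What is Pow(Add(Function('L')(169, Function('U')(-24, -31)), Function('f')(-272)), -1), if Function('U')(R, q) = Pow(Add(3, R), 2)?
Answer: Rational(-1, 7293) ≈ -0.00013712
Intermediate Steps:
Function('f')(o) = Mul(28, o) (Function('f')(o) = Mul(Mul(Mul(2, o), -7), -2) = Mul(Mul(-14, o), -2) = Mul(28, o))
Pow(Add(Function('L')(169, Function('U')(-24, -31)), Function('f')(-272)), -1) = Pow(Add(323, Mul(28, -272)), -1) = Pow(Add(323, -7616), -1) = Pow(-7293, -1) = Rational(-1, 7293)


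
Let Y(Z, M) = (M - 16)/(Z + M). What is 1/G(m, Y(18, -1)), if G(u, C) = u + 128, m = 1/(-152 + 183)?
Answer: 31/3969 ≈ 0.0078105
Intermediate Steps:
Y(Z, M) = (-16 + M)/(M + Z)
m = 1/31 ≈ 0.032258
G(u, C) = 128 + u
1/G(m, Y(18, -1)) = 1/(128 + 1/31) = 1/(3969/31) = 31/3969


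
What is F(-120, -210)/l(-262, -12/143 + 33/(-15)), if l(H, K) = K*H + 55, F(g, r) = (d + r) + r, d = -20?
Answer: -314600/467171 ≈ -0.67342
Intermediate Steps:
F(g, r) = -20 + 2*r (F(g, r) = (-20 + r) + r = -20 + 2*r)
l(H, K) = 55 + H*K (l(H, K) = H*K + 55 = 55 + H*K)
F(-120, -210)/l(-262, -12/143 + 33/(-15)) = (-20 + 2*(-210))/(55 - 262*(-12/143 + 33/(-15))) = (-20 - 420)/(55 - 262*(-12*1/143 + 33*(-1/15))) = -440/(55 - 262*(-12/143 - 11/5)) = -440/(55 - 262*(-1633/715)) = -440/(55 + 427846/715) = -440/467171/715 = -440*715/467171 = -314600/467171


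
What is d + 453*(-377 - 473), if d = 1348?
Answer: -383702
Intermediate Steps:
d + 453*(-377 - 473) = 1348 + 453*(-377 - 473) = 1348 + 453*(-850) = 1348 - 385050 = -383702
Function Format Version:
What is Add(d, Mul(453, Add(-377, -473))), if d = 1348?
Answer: -383702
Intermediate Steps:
Add(d, Mul(453, Add(-377, -473))) = Add(1348, Mul(453, Add(-377, -473))) = Add(1348, Mul(453, -850)) = Add(1348, -385050) = -383702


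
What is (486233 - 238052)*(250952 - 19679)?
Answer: 57397564413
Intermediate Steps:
(486233 - 238052)*(250952 - 19679) = 248181*231273 = 57397564413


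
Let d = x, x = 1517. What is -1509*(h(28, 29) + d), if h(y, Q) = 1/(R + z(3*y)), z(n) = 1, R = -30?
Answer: -66383928/29 ≈ -2.2891e+6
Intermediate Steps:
d = 1517
h(y, Q) = -1/29 (h(y, Q) = 1/(-30 + 1) = 1/(-29) = -1/29)
-1509*(h(28, 29) + d) = -1509*(-1/29 + 1517) = -1509*43992/29 = -66383928/29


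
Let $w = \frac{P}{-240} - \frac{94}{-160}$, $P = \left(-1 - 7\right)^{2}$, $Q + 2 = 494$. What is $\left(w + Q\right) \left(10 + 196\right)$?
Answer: $\frac{12170171}{120} \approx 1.0142 \cdot 10^{5}$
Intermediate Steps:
$Q = 492$ ($Q = -2 + 494 = 492$)
$P = 64$ ($P = \left(-8\right)^{2} = 64$)
$w = \frac{77}{240}$ ($w = \frac{64}{-240} - \frac{94}{-160} = 64 \left(- \frac{1}{240}\right) - - \frac{47}{80} = - \frac{4}{15} + \frac{47}{80} = \frac{77}{240} \approx 0.32083$)
$\left(w + Q\right) \left(10 + 196\right) = \left(\frac{77}{240} + 492\right) \left(10 + 196\right) = \frac{118157}{240} \cdot 206 = \frac{12170171}{120}$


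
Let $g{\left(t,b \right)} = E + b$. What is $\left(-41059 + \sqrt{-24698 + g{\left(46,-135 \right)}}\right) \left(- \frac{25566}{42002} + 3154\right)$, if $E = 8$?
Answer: $- \frac{2719106448889}{21001} + \frac{331121855 i \sqrt{993}}{21001} \approx -1.2948 \cdot 10^{8} + 4.9685 \cdot 10^{5} i$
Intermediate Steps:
$g{\left(t,b \right)} = 8 + b$
$\left(-41059 + \sqrt{-24698 + g{\left(46,-135 \right)}}\right) \left(- \frac{25566}{42002} + 3154\right) = \left(-41059 + \sqrt{-24698 + \left(8 - 135\right)}\right) \left(- \frac{25566}{42002} + 3154\right) = \left(-41059 + \sqrt{-24698 - 127}\right) \left(\left(-25566\right) \frac{1}{42002} + 3154\right) = \left(-41059 + \sqrt{-24825}\right) \left(- \frac{12783}{21001} + 3154\right) = \left(-41059 + 5 i \sqrt{993}\right) \frac{66224371}{21001} = - \frac{2719106448889}{21001} + \frac{331121855 i \sqrt{993}}{21001}$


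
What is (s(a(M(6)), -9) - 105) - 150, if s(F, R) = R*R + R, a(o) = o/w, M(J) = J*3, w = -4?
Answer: -183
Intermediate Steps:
M(J) = 3*J
a(o) = -o/4 (a(o) = o/(-4) = o*(-¼) = -o/4)
s(F, R) = R + R² (s(F, R) = R² + R = R + R²)
(s(a(M(6)), -9) - 105) - 150 = (-9*(1 - 9) - 105) - 150 = (-9*(-8) - 105) - 150 = (72 - 105) - 150 = -33 - 150 = -183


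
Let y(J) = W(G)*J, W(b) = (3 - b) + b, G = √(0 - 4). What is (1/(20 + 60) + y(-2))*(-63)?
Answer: 30177/80 ≈ 377.21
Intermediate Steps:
G = 2*I (G = √(-4) = 2*I ≈ 2.0*I)
W(b) = 3
y(J) = 3*J
(1/(20 + 60) + y(-2))*(-63) = (1/(20 + 60) + 3*(-2))*(-63) = (1/80 - 6)*(-63) = -479/80*(-63) = 30177/80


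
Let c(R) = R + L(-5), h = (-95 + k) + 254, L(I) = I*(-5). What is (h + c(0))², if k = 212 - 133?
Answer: 69169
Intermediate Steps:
k = 79
L(I) = -5*I
h = 238 (h = (-95 + 79) + 254 = -16 + 254 = 238)
c(R) = 25 + R (c(R) = R - 5*(-5) = R + 25 = 25 + R)
(h + c(0))² = (238 + (25 + 0))² = (238 + 25)² = 263² = 69169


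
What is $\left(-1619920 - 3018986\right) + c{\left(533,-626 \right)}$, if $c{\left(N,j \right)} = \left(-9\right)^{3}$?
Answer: $-4639635$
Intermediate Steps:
$c{\left(N,j \right)} = -729$
$\left(-1619920 - 3018986\right) + c{\left(533,-626 \right)} = \left(-1619920 - 3018986\right) - 729 = -4638906 - 729 = -4639635$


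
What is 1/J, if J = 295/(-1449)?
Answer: -1449/295 ≈ -4.9119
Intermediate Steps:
J = -295/1449 (J = 295*(-1/1449) = -295/1449 ≈ -0.20359)
1/J = 1/(-295/1449) = -1449/295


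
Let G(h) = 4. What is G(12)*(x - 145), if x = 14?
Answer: -524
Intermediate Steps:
G(12)*(x - 145) = 4*(14 - 145) = 4*(-131) = -524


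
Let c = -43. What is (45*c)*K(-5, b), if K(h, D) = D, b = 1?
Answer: -1935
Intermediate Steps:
(45*c)*K(-5, b) = (45*(-43))*1 = -1935*1 = -1935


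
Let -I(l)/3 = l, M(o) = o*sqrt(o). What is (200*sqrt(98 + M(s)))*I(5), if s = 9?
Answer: -15000*sqrt(5) ≈ -33541.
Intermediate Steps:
M(o) = o**(3/2)
I(l) = -3*l
(200*sqrt(98 + M(s)))*I(5) = (200*sqrt(98 + 9**(3/2)))*(-3*5) = (200*sqrt(98 + 27))*(-15) = (200*sqrt(125))*(-15) = (200*(5*sqrt(5)))*(-15) = (1000*sqrt(5))*(-15) = -15000*sqrt(5)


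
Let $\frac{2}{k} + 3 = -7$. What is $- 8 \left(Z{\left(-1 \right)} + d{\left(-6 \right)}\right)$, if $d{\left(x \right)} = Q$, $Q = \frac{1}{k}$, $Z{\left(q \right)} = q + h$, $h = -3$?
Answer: $72$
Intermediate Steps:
$k = - \frac{1}{5}$ ($k = \frac{2}{-3 - 7} = \frac{2}{-10} = 2 \left(- \frac{1}{10}\right) = - \frac{1}{5} \approx -0.2$)
$Z{\left(q \right)} = -3 + q$ ($Z{\left(q \right)} = q - 3 = -3 + q$)
$Q = -5$ ($Q = \frac{1}{- \frac{1}{5}} = -5$)
$d{\left(x \right)} = -5$
$- 8 \left(Z{\left(-1 \right)} + d{\left(-6 \right)}\right) = - 8 \left(\left(-3 - 1\right) - 5\right) = - 8 \left(-4 - 5\right) = \left(-8\right) \left(-9\right) = 72$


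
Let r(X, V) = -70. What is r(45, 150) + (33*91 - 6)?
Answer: 2927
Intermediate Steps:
r(45, 150) + (33*91 - 6) = -70 + (33*91 - 6) = -70 + (3003 - 6) = -70 + 2997 = 2927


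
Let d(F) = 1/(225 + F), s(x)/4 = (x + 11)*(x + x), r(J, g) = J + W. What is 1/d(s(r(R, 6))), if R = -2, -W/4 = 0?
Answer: 81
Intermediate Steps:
W = 0 (W = -4*0 = 0)
r(J, g) = J (r(J, g) = J + 0 = J)
s(x) = 8*x*(11 + x) (s(x) = 4*((x + 11)*(x + x)) = 4*((11 + x)*(2*x)) = 4*(2*x*(11 + x)) = 8*x*(11 + x))
1/d(s(r(R, 6))) = 1/(1/(225 + 8*(-2)*(11 - 2))) = 1/(1/(225 + 8*(-2)*9)) = 1/(1/(225 - 144)) = 1/(1/81) = 81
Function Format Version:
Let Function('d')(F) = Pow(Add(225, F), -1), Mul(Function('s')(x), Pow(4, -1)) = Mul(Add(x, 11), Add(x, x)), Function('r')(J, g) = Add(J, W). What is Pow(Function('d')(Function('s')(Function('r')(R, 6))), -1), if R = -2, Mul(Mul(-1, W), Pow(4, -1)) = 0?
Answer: 81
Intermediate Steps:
W = 0 (W = Mul(-4, 0) = 0)
Function('r')(J, g) = J (Function('r')(J, g) = Add(J, 0) = J)
Function('s')(x) = Mul(8, x, Add(11, x)) (Function('s')(x) = Mul(4, Mul(Add(x, 11), Add(x, x))) = Mul(4, Mul(Add(11, x), Mul(2, x))) = Mul(4, Mul(2, x, Add(11, x))) = Mul(8, x, Add(11, x)))
Pow(Function('d')(Function('s')(Function('r')(R, 6))), -1) = Pow(Pow(Add(225, Mul(8, -2, Add(11, -2))), -1), -1) = Pow(Pow(Add(225, Mul(8, -2, 9)), -1), -1) = Pow(Pow(Add(225, -144), -1), -1) = Pow(Pow(81, -1), -1) = Pow(Rational(1, 81), -1) = 81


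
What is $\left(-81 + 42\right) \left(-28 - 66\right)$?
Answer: $3666$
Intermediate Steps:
$\left(-81 + 42\right) \left(-28 - 66\right) = \left(-39\right) \left(-94\right) = 3666$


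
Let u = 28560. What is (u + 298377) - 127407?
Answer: 199530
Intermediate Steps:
(u + 298377) - 127407 = (28560 + 298377) - 127407 = 326937 - 127407 = 199530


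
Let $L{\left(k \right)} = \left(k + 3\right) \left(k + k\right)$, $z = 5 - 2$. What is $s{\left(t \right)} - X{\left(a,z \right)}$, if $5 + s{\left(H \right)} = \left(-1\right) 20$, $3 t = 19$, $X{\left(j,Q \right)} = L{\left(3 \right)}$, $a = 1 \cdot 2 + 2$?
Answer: $-61$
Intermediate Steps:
$z = 3$ ($z = 5 - 2 = 3$)
$a = 4$ ($a = 2 + 2 = 4$)
$L{\left(k \right)} = 2 k \left(3 + k\right)$ ($L{\left(k \right)} = \left(3 + k\right) 2 k = 2 k \left(3 + k\right)$)
$X{\left(j,Q \right)} = 36$ ($X{\left(j,Q \right)} = 2 \cdot 3 \left(3 + 3\right) = 2 \cdot 3 \cdot 6 = 36$)
$t = \frac{19}{3}$ ($t = \frac{1}{3} \cdot 19 = \frac{19}{3} \approx 6.3333$)
$s{\left(H \right)} = -25$ ($s{\left(H \right)} = -5 - 20 = -25$)
$s{\left(t \right)} - X{\left(a,z \right)} = -25 - 36 = -61$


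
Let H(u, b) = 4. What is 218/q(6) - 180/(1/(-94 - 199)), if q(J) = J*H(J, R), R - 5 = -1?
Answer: 632989/12 ≈ 52749.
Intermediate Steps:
R = 4 (R = 5 - 1 = 4)
q(J) = 4*J (q(J) = J*4 = 4*J)
218/q(6) - 180/(1/(-94 - 199)) = 218/((4*6)) - 180/(1/(-94 - 199)) = 218/24 - 180/(1/(-293)) = 218*(1/24) - 180/(-1/293) = 109/12 - 180*(-293) = 109/12 + 52740 = 632989/12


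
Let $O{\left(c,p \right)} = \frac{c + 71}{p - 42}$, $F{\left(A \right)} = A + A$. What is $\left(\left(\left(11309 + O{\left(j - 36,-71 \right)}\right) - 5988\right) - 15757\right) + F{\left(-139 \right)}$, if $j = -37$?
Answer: $- \frac{1210680}{113} \approx -10714.0$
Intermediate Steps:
$F{\left(A \right)} = 2 A$
$O{\left(c,p \right)} = \frac{71 + c}{-42 + p}$
$\left(\left(\left(11309 + O{\left(j - 36,-71 \right)}\right) - 5988\right) - 15757\right) + F{\left(-139 \right)} = \left(\left(\left(11309 + \frac{71 - 73}{-42 - 71}\right) - 5988\right) - 15757\right) + 2 \left(-139\right) = \left(\left(\left(11309 + \frac{71 - 73}{-113}\right) - 5988\right) - 15757\right) - 278 = \left(\left(\left(11309 - \frac{71 - 73}{113}\right) - 5988\right) - 15757\right) - 278 = \left(\left(\left(11309 - - \frac{2}{113}\right) - 5988\right) - 15757\right) - 278 = \left(\left(\left(11309 + \frac{2}{113}\right) - 5988\right) - 15757\right) - 278 = \left(\left(\frac{1277919}{113} - 5988\right) - 15757\right) - 278 = \left(\frac{601275}{113} - 15757\right) - 278 = - \frac{1179266}{113} - 278 = - \frac{1210680}{113}$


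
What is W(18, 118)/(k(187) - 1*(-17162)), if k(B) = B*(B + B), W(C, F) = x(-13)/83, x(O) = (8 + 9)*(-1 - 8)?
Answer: -153/7229300 ≈ -2.1164e-5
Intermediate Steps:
x(O) = -153 (x(O) = 17*(-9) = -153)
W(C, F) = -153/83
k(B) = 2*B² (k(B) = B*(2*B) = 2*B²)
W(18, 118)/(k(187) - 1*(-17162)) = -153/(83*(2*187² - 1*(-17162))) = -153/(83*(2*34969 + 17162)) = -153/(83*(69938 + 17162)) = -153/83/87100 = -153/83*1/87100 = -153/7229300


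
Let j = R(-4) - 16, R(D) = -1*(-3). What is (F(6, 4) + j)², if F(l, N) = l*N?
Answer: 121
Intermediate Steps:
R(D) = 3
j = -13 (j = 3 - 16 = -13)
F(l, N) = N*l
(F(6, 4) + j)² = (4*6 - 13)² = (24 - 13)² = 11² = 121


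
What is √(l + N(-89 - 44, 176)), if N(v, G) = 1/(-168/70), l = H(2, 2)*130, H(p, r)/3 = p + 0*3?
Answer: √28065/6 ≈ 27.921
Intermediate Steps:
H(p, r) = 3*p (H(p, r) = 3*(p + 0*3) = 3*(p + 0) = 3*p)
l = 780 (l = (3*2)*130 = 6*130 = 780)
N(v, G) = -5/12 (N(v, G) = 1/(-168*1/70) = 1/(-12/5) = -5/12)
√(l + N(-89 - 44, 176)) = √(780 - 5/12) = √(9355/12) = √28065/6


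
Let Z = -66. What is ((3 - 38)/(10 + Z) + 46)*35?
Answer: 13055/8 ≈ 1631.9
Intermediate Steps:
((3 - 38)/(10 + Z) + 46)*35 = ((3 - 38)/(10 - 66) + 46)*35 = (-35/(-56) + 46)*35 = (-35*(-1/56) + 46)*35 = (5/8 + 46)*35 = (373/8)*35 = 13055/8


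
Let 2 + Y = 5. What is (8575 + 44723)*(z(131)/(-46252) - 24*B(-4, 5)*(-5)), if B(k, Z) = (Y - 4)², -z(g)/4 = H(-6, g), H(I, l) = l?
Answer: 73961154918/11563 ≈ 6.3964e+6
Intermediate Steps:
Y = 3 (Y = -2 + 5 = 3)
z(g) = -4*g
B(k, Z) = 1 (B(k, Z) = (3 - 4)² = (-1)² = 1)
(8575 + 44723)*(z(131)/(-46252) - 24*B(-4, 5)*(-5)) = (8575 + 44723)*(-4*131/(-46252) - 24*1*(-5)) = 53298*(-524*(-1/46252) - 24*(-5)) = 53298*(131/11563 + 120) = 53298*(1387691/11563) = 73961154918/11563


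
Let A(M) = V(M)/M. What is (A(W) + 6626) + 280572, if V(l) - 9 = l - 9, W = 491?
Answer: 287199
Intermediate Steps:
V(l) = l (V(l) = 9 + (l - 9) = 9 + (-9 + l) = l)
A(M) = 1 (A(M) = M/M = 1)
(A(W) + 6626) + 280572 = (1 + 6626) + 280572 = 6627 + 280572 = 287199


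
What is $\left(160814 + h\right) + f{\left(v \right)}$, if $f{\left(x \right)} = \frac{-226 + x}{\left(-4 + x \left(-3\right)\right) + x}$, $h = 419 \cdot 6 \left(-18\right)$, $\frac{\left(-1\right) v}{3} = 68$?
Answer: $\frac{23343309}{202} \approx 1.1556 \cdot 10^{5}$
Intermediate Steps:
$v = -204$ ($v = \left(-3\right) 68 = -204$)
$h = -45252$ ($h = 419 \left(-108\right) = -45252$)
$f{\left(x \right)} = \frac{-226 + x}{-4 - 2 x}$ ($f{\left(x \right)} = \frac{-226 + x}{\left(-4 - 3 x\right) + x} = \frac{-226 + x}{-4 - 2 x}$)
$\left(160814 + h\right) + f{\left(v \right)} = \left(160814 - 45252\right) + \frac{226 - -204}{2 \left(2 - 204\right)} = 115562 + \frac{226 + 204}{2 \left(-202\right)} = 115562 + \frac{1}{2} \left(- \frac{1}{202}\right) 430 = 115562 - \frac{215}{202} = \frac{23343309}{202}$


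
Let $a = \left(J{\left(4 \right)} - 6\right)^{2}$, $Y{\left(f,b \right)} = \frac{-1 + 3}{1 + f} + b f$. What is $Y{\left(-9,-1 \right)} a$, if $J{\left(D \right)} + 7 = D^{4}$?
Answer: $\frac{2066715}{4} \approx 5.1668 \cdot 10^{5}$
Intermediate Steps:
$J{\left(D \right)} = -7 + D^{4}$
$Y{\left(f,b \right)} = \frac{2}{1 + f} + b f$
$a = 59049$ ($a = \left(\left(-7 + 4^{4}\right) - 6\right)^{2} = \left(\left(-7 + 256\right) - 6\right)^{2} = \left(249 - 6\right)^{2} = 243^{2} = 59049$)
$Y{\left(-9,-1 \right)} a = \frac{2 - -9 - \left(-9\right)^{2}}{1 - 9} \cdot 59049 = \frac{2 + 9 - 81}{-8} \cdot 59049 = - \frac{2 + 9 - 81}{8} \cdot 59049 = \left(- \frac{1}{8}\right) \left(-70\right) 59049 = \frac{35}{4} \cdot 59049 = \frac{2066715}{4}$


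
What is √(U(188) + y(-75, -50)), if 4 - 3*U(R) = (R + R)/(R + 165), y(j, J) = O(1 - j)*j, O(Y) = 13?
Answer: I*√1092346851/1059 ≈ 31.209*I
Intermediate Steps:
y(j, J) = 13*j
U(R) = 4/3 - 2*R/(3*(165 + R)) (U(R) = 4/3 - (R + R)/(3*(R + 165)) = 4/3 - 2*R/(3*(165 + R)))
√(U(188) + y(-75, -50)) = √(2*(330 + 188)/(3*(165 + 188)) + 13*(-75)) = √((⅔)*518/353 - 975) = √((⅔)*(1/353)*518 - 975) = √(1036/1059 - 975) = √(-1031489/1059) = I*√1092346851/1059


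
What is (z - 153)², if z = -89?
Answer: 58564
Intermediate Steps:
(z - 153)² = (-89 - 153)² = (-242)² = 58564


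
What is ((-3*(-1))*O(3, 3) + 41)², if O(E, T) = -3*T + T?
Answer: 529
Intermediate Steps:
O(E, T) = -2*T
((-3*(-1))*O(3, 3) + 41)² = ((-3*(-1))*(-2*3) + 41)² = (3*(-6) + 41)² = (-18 + 41)² = 23² = 529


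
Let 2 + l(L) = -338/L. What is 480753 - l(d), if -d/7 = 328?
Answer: 551906571/1148 ≈ 4.8076e+5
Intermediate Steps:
d = -2296 (d = -7*328 = -2296)
l(L) = -2 - 338/L
480753 - l(d) = 480753 - (-2 - 338/(-2296)) = 480753 - (-2 - 338*(-1/2296)) = 480753 - (-2 + 169/1148) = 480753 - 1*(-2127/1148) = 480753 + 2127/1148 = 551906571/1148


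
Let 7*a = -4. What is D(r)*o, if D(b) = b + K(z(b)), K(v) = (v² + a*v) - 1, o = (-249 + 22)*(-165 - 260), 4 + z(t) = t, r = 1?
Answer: 7235625/7 ≈ 1.0337e+6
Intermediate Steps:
z(t) = -4 + t
a = -4/7 (a = (⅐)*(-4) = -4/7 ≈ -0.57143)
o = 96475 (o = -227*(-425) = 96475)
K(v) = -1 + v² - 4*v/7 (K(v) = (v² - 4*v/7) - 1 = -1 + v² - 4*v/7)
D(b) = 9/7 + (-4 + b)² + 3*b/7 (D(b) = b + (-1 + (-4 + b)² - 4*(-4 + b)/7) = b + (-1 + (-4 + b)² + (16/7 - 4*b/7)) = b + (9/7 + (-4 + b)² - 4*b/7) = 9/7 + (-4 + b)² + 3*b/7)
D(r)*o = (121/7 + 1² - 53/7*1)*96475 = (121/7 + 1 - 53/7)*96475 = (75/7)*96475 = 7235625/7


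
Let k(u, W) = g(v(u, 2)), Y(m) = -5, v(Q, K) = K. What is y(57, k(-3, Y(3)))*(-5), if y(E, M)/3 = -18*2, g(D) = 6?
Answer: 540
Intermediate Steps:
k(u, W) = 6
y(E, M) = -108 (y(E, M) = 3*(-18*2) = 3*(-36) = -108)
y(57, k(-3, Y(3)))*(-5) = -108*(-5) = 540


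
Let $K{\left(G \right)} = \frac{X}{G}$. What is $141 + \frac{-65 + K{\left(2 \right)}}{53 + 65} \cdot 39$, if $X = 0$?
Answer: $\frac{14103}{118} \approx 119.52$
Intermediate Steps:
$K{\left(G \right)} = 0$ ($K{\left(G \right)} = \frac{0}{G} = 0$)
$141 + \frac{-65 + K{\left(2 \right)}}{53 + 65} \cdot 39 = 141 + \frac{-65 + 0}{53 + 65} \cdot 39 = 141 + - \frac{65}{118} \cdot 39 = 141 + \left(-65\right) \frac{1}{118} \cdot 39 = 141 - \frac{2535}{118} = \frac{14103}{118}$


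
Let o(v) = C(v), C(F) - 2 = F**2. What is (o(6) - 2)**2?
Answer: 1296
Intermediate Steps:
C(F) = 2 + F**2
o(v) = 2 + v**2
(o(6) - 2)**2 = ((2 + 6**2) - 2)**2 = ((2 + 36) - 2)**2 = (38 - 2)**2 = 36**2 = 1296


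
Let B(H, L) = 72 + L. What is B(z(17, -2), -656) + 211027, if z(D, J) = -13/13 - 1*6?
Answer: 210443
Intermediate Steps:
z(D, J) = -7 (z(D, J) = -13*1/13 - 6 = -1 - 6 = -7)
B(z(17, -2), -656) + 211027 = (72 - 656) + 211027 = -584 + 211027 = 210443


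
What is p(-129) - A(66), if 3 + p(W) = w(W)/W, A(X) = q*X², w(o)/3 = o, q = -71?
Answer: 309276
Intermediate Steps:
w(o) = 3*o
A(X) = -71*X²
p(W) = 0 (p(W) = -3 + (3*W)/W = -3 + 3 = 0)
p(-129) - A(66) = 0 - (-71)*66² = 0 - (-71)*4356 = 0 - 1*(-309276) = 0 + 309276 = 309276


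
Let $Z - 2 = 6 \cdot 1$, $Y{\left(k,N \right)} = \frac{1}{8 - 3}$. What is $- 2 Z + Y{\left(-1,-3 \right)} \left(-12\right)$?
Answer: $- \frac{92}{5} \approx -18.4$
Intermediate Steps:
$Y{\left(k,N \right)} = \frac{1}{5}$
$Z = 8$ ($Z = 2 + 6 \cdot 1 = 2 + 6 = 8$)
$- 2 Z + Y{\left(-1,-3 \right)} \left(-12\right) = \left(-2\right) 8 + \frac{1}{5} \left(-12\right) = -16 - \frac{12}{5} = - \frac{92}{5}$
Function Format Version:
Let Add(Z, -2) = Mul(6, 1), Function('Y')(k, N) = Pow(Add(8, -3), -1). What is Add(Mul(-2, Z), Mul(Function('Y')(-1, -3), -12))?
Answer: Rational(-92, 5) ≈ -18.400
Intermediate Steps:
Function('Y')(k, N) = Rational(1, 5) (Function('Y')(k, N) = Pow(5, -1) = Rational(1, 5))
Z = 8 (Z = Add(2, Mul(6, 1)) = Add(2, 6) = 8)
Add(Mul(-2, Z), Mul(Function('Y')(-1, -3), -12)) = Add(Mul(-2, 8), Mul(Rational(1, 5), -12)) = Add(-16, Rational(-12, 5)) = Rational(-92, 5)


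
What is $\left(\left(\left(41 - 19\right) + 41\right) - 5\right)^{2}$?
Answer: $3364$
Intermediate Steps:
$\left(\left(\left(41 - 19\right) + 41\right) - 5\right)^{2} = \left(\left(22 + 41\right) - 5\right)^{2} = \left(63 - 5\right)^{2} = 58^{2} = 3364$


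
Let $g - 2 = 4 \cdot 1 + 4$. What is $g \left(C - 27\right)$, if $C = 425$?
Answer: $3980$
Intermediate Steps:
$g = 10$ ($g = 2 + \left(4 \cdot 1 + 4\right) = 2 + \left(4 + 4\right) = 2 + 8 = 10$)
$g \left(C - 27\right) = 10 \left(425 - 27\right) = 10 \cdot 398 = 3980$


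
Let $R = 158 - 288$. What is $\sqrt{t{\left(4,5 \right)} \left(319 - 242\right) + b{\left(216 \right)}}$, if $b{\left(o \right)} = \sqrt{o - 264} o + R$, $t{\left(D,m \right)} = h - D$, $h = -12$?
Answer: $\sqrt{-1362 + 864 i \sqrt{3}} \approx 18.186 + 41.143 i$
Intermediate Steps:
$R = -130$
$t{\left(D,m \right)} = -12 - D$
$b{\left(o \right)} = -130 + o \sqrt{-264 + o}$ ($b{\left(o \right)} = \sqrt{o - 264} o - 130 = \sqrt{-264 + o} o - 130 = o \sqrt{-264 + o} - 130 = -130 + o \sqrt{-264 + o}$)
$\sqrt{t{\left(4,5 \right)} \left(319 - 242\right) + b{\left(216 \right)}} = \sqrt{\left(-12 - 4\right) \left(319 - 242\right) - \left(130 - 216 \sqrt{-264 + 216}\right)} = \sqrt{\left(-12 - 4\right) 77 - \left(130 - 216 \sqrt{-48}\right)} = \sqrt{\left(-16\right) 77 - \left(130 - 216 \cdot 4 i \sqrt{3}\right)} = \sqrt{-1232 - \left(130 - 864 i \sqrt{3}\right)} = \sqrt{-1362 + 864 i \sqrt{3}}$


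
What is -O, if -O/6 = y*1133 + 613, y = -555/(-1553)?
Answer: 9484824/1553 ≈ 6107.4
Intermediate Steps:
y = 555/1553 (y = -555*(-1/1553) = 555/1553 ≈ 0.35737)
O = -9484824/1553 (O = -6*((555/1553)*1133 + 613) = -6*(628815/1553 + 613) = -6*1580804/1553 = -9484824/1553 ≈ -6107.4)
-O = -1*(-9484824/1553) = 9484824/1553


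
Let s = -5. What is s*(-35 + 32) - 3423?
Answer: -3408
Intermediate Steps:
s*(-35 + 32) - 3423 = -5*(-35 + 32) - 3423 = -5*(-3) - 3423 = 15 - 3423 = -3408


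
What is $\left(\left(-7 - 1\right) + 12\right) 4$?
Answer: $16$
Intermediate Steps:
$\left(\left(-7 - 1\right) + 12\right) 4 = \left(-8 + 12\right) 4 = 4 \cdot 4 = 16$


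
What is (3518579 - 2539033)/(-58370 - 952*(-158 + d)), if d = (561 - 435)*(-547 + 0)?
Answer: 489773/32852895 ≈ 0.014908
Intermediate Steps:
d = -68922 (d = 126*(-547) = -68922)
(3518579 - 2539033)/(-58370 - 952*(-158 + d)) = (3518579 - 2539033)/(-58370 - 952*(-158 - 68922)) = 979546/(-58370 - 952*(-69080)) = 979546/(-58370 + 65764160) = 979546/65705790 = 979546*(1/65705790) = 489773/32852895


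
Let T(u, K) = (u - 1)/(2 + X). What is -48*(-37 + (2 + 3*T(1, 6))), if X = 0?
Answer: 1680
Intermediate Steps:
T(u, K) = -1/2 + u/2 (T(u, K) = (u - 1)/(2 + 0) = (-1 + u)/2 = (-1 + u)*(1/2) = -1/2 + u/2)
-48*(-37 + (2 + 3*T(1, 6))) = -48*(-37 + (2 + 3*(-1/2 + (1/2)*1))) = -48*(-37 + (2 + 3*(-1/2 + 1/2))) = -48*(-37 + (2 + 3*0)) = -48*(-37 + (2 + 0)) = -48*(-37 + 2) = -48*(-35) = 1680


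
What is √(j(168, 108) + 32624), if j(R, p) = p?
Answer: 14*√167 ≈ 180.92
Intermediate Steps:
√(j(168, 108) + 32624) = √(108 + 32624) = √32732 = 14*√167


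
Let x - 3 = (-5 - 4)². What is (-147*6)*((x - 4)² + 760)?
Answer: -6315120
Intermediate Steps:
x = 84 (x = 3 + (-5 - 4)² = 3 + (-9)² = 3 + 81 = 84)
(-147*6)*((x - 4)² + 760) = (-147*6)*((84 - 4)² + 760) = -882*(80² + 760) = -882*(6400 + 760) = -882*7160 = -6315120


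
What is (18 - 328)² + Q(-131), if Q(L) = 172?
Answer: 96272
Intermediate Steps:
(18 - 328)² + Q(-131) = (18 - 328)² + 172 = (-310)² + 172 = 96100 + 172 = 96272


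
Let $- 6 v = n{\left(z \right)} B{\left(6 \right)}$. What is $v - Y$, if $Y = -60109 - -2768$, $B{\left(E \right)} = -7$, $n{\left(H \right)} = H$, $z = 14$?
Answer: $\frac{172072}{3} \approx 57357.0$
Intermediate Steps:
$v = \frac{49}{3}$ ($v = - \frac{14 \left(-7\right)}{6} = \left(- \frac{1}{6}\right) \left(-98\right) = \frac{49}{3} \approx 16.333$)
$Y = -57341$ ($Y = -60109 + 2768 = -57341$)
$v - Y = \frac{49}{3} - -57341 = \frac{49}{3} + 57341 = \frac{172072}{3}$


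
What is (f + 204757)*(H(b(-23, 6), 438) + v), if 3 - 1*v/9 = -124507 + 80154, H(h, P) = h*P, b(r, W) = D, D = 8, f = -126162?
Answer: 31650835260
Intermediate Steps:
b(r, W) = 8
H(h, P) = P*h
v = 399204 (v = 27 - 9*(-124507 + 80154) = 27 - 9*(-44353) = 27 + 399177 = 399204)
(f + 204757)*(H(b(-23, 6), 438) + v) = (-126162 + 204757)*(438*8 + 399204) = 78595*(3504 + 399204) = 78595*402708 = 31650835260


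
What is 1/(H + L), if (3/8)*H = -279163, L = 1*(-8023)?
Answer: -3/2257373 ≈ -1.3290e-6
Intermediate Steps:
L = -8023
H = -2233304/3 (H = (8/3)*(-279163) = -2233304/3 ≈ -7.4444e+5)
1/(H + L) = 1/(-2233304/3 - 8023) = 1/(-2257373/3) = -3/2257373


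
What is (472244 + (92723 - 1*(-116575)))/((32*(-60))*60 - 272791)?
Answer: -866/493 ≈ -1.7566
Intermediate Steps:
(472244 + (92723 - 1*(-116575)))/((32*(-60))*60 - 272791) = (472244 + (92723 + 116575))/(-1920*60 - 272791) = (472244 + 209298)/(-115200 - 272791) = 681542/(-387991) = 681542*(-1/387991) = -866/493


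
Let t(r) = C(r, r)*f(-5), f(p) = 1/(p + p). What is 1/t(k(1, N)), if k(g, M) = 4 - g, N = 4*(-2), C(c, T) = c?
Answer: -10/3 ≈ -3.3333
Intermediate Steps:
N = -8
f(p) = 1/(2*p)
t(r) = -r/10 (t(r) = r*((½)/(-5)) = r*((½)*(-⅕)) = r*(-⅒) = -r/10)
1/t(k(1, N)) = 1/(-(4 - 1*1)/10) = 1/(-(4 - 1)/10) = 1/(-⅒*3) = 1/(-3/10) = -10/3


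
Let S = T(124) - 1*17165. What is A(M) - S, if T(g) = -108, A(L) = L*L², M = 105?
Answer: 1174898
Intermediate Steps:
A(L) = L³
S = -17273 (S = -108 - 1*17165 = -108 - 17165 = -17273)
A(M) - S = 105³ - 1*(-17273) = 1157625 + 17273 = 1174898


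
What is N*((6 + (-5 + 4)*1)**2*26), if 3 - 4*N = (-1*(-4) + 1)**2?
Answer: -3575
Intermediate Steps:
N = -11/2 (N = 3/4 - (-1*(-4) + 1)**2/4 = 3/4 - (4 + 1)**2/4 = 3/4 - 1/4*5**2 = 3/4 - 1/4*25 = 3/4 - 25/4 = -11/2 ≈ -5.5000)
N*((6 + (-5 + 4)*1)**2*26) = -11*(6 + (-5 + 4)*1)**2*26/2 = -11*(6 - 1*1)**2*26/2 = -11*(6 - 1)**2*26/2 = -11*5**2*26/2 = -275*26/2 = -11/2*650 = -3575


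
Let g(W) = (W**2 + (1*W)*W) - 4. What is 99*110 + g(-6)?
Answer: 10958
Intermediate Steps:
g(W) = -4 + 2*W**2 (g(W) = (W**2 + W*W) - 4 = (W**2 + W**2) - 4 = 2*W**2 - 4 = -4 + 2*W**2)
99*110 + g(-6) = 99*110 + (-4 + 2*(-6)**2) = 10890 + (-4 + 2*36) = 10890 + (-4 + 72) = 10890 + 68 = 10958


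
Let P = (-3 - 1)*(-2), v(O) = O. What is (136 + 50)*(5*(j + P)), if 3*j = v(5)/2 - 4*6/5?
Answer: 6727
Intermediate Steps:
j = -23/30 (j = (5/2 - 4*6/5)/3 = (5*(½) - 24*⅕)/3 = (5/2 - 24/5)/3 = (⅓)*(-23/10) = -23/30 ≈ -0.76667)
P = 8 (P = -4*(-2) = 8)
(136 + 50)*(5*(j + P)) = (136 + 50)*(5*(-23/30 + 8)) = 186*(5*(217/30)) = 186*(217/6) = 6727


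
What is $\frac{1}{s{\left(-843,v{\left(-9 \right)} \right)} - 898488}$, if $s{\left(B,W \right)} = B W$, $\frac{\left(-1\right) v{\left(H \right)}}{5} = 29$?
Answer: $- \frac{1}{776253} \approx -1.2882 \cdot 10^{-6}$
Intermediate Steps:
$v{\left(H \right)} = -145$ ($v{\left(H \right)} = \left(-5\right) 29 = -145$)
$\frac{1}{s{\left(-843,v{\left(-9 \right)} \right)} - 898488} = \frac{1}{\left(-843\right) \left(-145\right) - 898488} = \frac{1}{122235 - 898488} = \frac{1}{-776253} = - \frac{1}{776253}$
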